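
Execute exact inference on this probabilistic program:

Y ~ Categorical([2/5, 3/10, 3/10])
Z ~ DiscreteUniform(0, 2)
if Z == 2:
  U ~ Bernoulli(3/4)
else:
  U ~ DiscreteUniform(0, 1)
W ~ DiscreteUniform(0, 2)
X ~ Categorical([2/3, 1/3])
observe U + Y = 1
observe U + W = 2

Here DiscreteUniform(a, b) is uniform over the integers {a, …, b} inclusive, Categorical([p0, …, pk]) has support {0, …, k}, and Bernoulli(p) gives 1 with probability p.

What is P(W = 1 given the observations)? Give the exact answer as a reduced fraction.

Enumerate traces; 12 have nonzero weight after conditioning:
  (Y=0, Z=0, U=1, W=1, X=0) weight 2/135
  (Y=0, Z=0, U=1, W=1, X=1) weight 1/135
  (Y=0, Z=1, U=1, W=1, X=0) weight 2/135
  (Y=0, Z=1, U=1, W=1, X=1) weight 1/135
  (Y=0, Z=2, U=1, W=1, X=0) weight 1/45
  (Y=0, Z=2, U=1, W=1, X=1) weight 1/90
  (Y=1, Z=0, U=0, W=2, X=0) weight 1/90
  (Y=1, Z=0, U=0, W=2, X=1) weight 1/180
  … 4 more
Group by W:
  weight(W=1) = 7/90
  weight(W=2) = 1/24
Total weight = 7/90 + 1/24 = 43/360
P(W=1 | obs) = 7/90 / 43/360 = 28/43
P(W=2 | obs) = 1/24 / 43/360 = 15/43

P(W = 1 | obs) = 28/43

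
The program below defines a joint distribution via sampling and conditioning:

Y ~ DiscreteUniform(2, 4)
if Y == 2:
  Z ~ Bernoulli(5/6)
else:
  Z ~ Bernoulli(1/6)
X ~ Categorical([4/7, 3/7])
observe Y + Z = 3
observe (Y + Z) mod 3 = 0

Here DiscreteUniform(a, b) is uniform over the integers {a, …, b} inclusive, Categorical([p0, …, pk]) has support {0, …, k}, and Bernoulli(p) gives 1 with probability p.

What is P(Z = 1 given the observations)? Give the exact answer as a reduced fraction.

P(Z = 1 | obs) = 1/2

Enumerate traces; 4 have nonzero weight after conditioning:
  (Y=2, Z=1, X=0) weight 10/63
  (Y=2, Z=1, X=1) weight 5/42
  (Y=3, Z=0, X=0) weight 10/63
  (Y=3, Z=0, X=1) weight 5/42
Group by Z:
  weight(Z=0) = 5/18
  weight(Z=1) = 5/18
Total weight = 5/18 + 5/18 = 5/9
P(Z=0 | obs) = 5/18 / 5/9 = 1/2
P(Z=1 | obs) = 5/18 / 5/9 = 1/2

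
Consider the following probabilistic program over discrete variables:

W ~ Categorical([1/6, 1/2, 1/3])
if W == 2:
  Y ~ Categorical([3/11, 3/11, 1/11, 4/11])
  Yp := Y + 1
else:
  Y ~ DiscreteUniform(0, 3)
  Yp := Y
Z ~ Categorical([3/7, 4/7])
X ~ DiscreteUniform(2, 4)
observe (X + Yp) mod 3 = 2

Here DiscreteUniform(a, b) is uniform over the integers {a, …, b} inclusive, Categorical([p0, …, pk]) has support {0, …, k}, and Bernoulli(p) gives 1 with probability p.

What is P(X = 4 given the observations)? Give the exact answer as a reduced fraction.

Enumerate traces; 24 have nonzero weight after conditioning:
  (W=0, Y=0, Z=0, X=2) weight 1/168
  (W=0, Y=0, Z=1, X=2) weight 1/126
  (W=0, Y=1, Z=0, X=4) weight 1/168
  (W=0, Y=1, Z=1, X=4) weight 1/126
  (W=0, Y=2, Z=0, X=3) weight 1/168
  (W=0, Y=2, Z=1, X=3) weight 1/126
  (W=0, Y=3, Z=0, X=2) weight 1/168
  (W=0, Y=3, Z=1, X=2) weight 1/126
  … 16 more
Group by X:
  weight(X=2) = 4/33
  weight(X=3) = 17/198
  weight(X=4) = 25/198
Total weight = 4/33 + 17/198 + 25/198 = 1/3
P(X=2 | obs) = 4/33 / 1/3 = 4/11
P(X=3 | obs) = 17/198 / 1/3 = 17/66
P(X=4 | obs) = 25/198 / 1/3 = 25/66

P(X = 4 | obs) = 25/66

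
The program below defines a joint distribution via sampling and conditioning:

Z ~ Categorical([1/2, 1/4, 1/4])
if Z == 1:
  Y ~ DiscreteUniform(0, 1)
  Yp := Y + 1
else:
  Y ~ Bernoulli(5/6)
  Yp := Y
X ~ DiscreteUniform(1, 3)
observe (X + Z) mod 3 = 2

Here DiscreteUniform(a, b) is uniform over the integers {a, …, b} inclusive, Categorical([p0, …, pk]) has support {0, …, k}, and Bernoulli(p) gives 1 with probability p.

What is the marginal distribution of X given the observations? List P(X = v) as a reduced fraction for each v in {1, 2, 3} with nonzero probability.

P(X=1) = 1/4, P(X=2) = 1/2, P(X=3) = 1/4

Enumerate traces; 6 have nonzero weight after conditioning:
  (Z=0, Y=0, X=2) weight 1/36
  (Z=0, Y=1, X=2) weight 5/36
  (Z=1, Y=0, X=1) weight 1/24
  (Z=1, Y=1, X=1) weight 1/24
  (Z=2, Y=0, X=3) weight 1/72
  (Z=2, Y=1, X=3) weight 5/72
Group by X:
  weight(X=1) = 1/12
  weight(X=2) = 1/6
  weight(X=3) = 1/12
Total weight = 1/12 + 1/6 + 1/12 = 1/3
P(X=1 | obs) = 1/12 / 1/3 = 1/4
P(X=2 | obs) = 1/6 / 1/3 = 1/2
P(X=3 | obs) = 1/12 / 1/3 = 1/4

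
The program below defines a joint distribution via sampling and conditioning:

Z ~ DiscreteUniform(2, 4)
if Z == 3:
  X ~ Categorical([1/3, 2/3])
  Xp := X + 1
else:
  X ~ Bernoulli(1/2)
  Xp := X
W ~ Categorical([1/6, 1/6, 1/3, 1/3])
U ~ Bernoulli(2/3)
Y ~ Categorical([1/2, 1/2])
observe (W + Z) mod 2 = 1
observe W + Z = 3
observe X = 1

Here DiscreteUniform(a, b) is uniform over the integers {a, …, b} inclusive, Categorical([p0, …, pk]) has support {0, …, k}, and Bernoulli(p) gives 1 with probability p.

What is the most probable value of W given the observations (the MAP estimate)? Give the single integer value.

Enumerate traces; 8 have nonzero weight after conditioning:
  (Z=2, X=1, W=1, U=0, Y=0) weight 1/216
  (Z=2, X=1, W=1, U=0, Y=1) weight 1/216
  (Z=2, X=1, W=1, U=1, Y=0) weight 1/108
  (Z=2, X=1, W=1, U=1, Y=1) weight 1/108
  (Z=3, X=1, W=0, U=0, Y=0) weight 1/162
  (Z=3, X=1, W=0, U=0, Y=1) weight 1/162
  (Z=3, X=1, W=0, U=1, Y=0) weight 1/81
  (Z=3, X=1, W=0, U=1, Y=1) weight 1/81
Group by W:
  weight(W=0) = 1/27
  weight(W=1) = 1/36
Total weight = 1/27 + 1/36 = 7/108
P(W=0 | obs) = 1/27 / 7/108 = 4/7
P(W=1 | obs) = 1/36 / 7/108 = 3/7
argmax = 0

argmax_v P(W = v | obs) = 0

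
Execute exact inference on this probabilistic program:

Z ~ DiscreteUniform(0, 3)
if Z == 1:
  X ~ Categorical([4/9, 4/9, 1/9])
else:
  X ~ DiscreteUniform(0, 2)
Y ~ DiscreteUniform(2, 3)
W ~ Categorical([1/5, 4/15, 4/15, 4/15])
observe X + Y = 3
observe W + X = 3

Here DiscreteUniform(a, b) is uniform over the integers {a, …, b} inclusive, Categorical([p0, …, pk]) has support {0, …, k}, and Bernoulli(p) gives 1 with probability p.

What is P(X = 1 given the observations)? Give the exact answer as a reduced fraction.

P(X = 1 | obs) = 1/2

Enumerate traces; 8 have nonzero weight after conditioning:
  (Z=0, X=0, Y=3, W=3) weight 1/90
  (Z=0, X=1, Y=2, W=2) weight 1/90
  (Z=1, X=0, Y=3, W=3) weight 2/135
  (Z=1, X=1, Y=2, W=2) weight 2/135
  (Z=2, X=0, Y=3, W=3) weight 1/90
  (Z=2, X=1, Y=2, W=2) weight 1/90
  (Z=3, X=0, Y=3, W=3) weight 1/90
  (Z=3, X=1, Y=2, W=2) weight 1/90
Group by X:
  weight(X=0) = 13/270
  weight(X=1) = 13/270
Total weight = 13/270 + 13/270 = 13/135
P(X=0 | obs) = 13/270 / 13/135 = 1/2
P(X=1 | obs) = 13/270 / 13/135 = 1/2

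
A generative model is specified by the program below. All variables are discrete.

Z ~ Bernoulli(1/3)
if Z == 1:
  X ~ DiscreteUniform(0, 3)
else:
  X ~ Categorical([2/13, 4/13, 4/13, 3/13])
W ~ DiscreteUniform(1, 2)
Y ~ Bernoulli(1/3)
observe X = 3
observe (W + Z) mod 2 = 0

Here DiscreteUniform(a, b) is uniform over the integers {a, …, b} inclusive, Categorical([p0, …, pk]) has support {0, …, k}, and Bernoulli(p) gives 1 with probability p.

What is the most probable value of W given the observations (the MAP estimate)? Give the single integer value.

argmax_v P(W = v | obs) = 2

Enumerate traces; 4 have nonzero weight after conditioning:
  (Z=0, X=3, W=2, Y=0) weight 2/39
  (Z=0, X=3, W=2, Y=1) weight 1/39
  (Z=1, X=3, W=1, Y=0) weight 1/36
  (Z=1, X=3, W=1, Y=1) weight 1/72
Group by W:
  weight(W=1) = 1/24
  weight(W=2) = 1/13
Total weight = 1/24 + 1/13 = 37/312
P(W=1 | obs) = 1/24 / 37/312 = 13/37
P(W=2 | obs) = 1/13 / 37/312 = 24/37
argmax = 2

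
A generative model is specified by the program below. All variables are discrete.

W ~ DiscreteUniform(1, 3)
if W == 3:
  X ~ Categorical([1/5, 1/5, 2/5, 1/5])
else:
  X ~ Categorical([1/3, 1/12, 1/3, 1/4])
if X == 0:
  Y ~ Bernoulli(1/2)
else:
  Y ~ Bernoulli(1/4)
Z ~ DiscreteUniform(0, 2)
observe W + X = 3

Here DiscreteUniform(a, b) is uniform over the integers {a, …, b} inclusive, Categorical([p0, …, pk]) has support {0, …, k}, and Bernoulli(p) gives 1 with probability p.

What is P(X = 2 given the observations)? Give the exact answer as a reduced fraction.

Enumerate traces; 18 have nonzero weight after conditioning:
  (W=1, X=2, Y=0, Z=0) weight 1/36
  (W=1, X=2, Y=0, Z=1) weight 1/36
  (W=1, X=2, Y=0, Z=2) weight 1/36
  (W=1, X=2, Y=1, Z=0) weight 1/108
  (W=1, X=2, Y=1, Z=1) weight 1/108
  (W=1, X=2, Y=1, Z=2) weight 1/108
  (W=2, X=1, Y=0, Z=0) weight 1/144
  (W=2, X=1, Y=0, Z=1) weight 1/144
  (W=3, X=0, Y=0, Z=0) weight 1/90
  … 9 more
Group by X:
  weight(X=0) = 1/15
  weight(X=1) = 1/36
  weight(X=2) = 1/9
Total weight = 1/15 + 1/36 + 1/9 = 37/180
P(X=0 | obs) = 1/15 / 37/180 = 12/37
P(X=1 | obs) = 1/36 / 37/180 = 5/37
P(X=2 | obs) = 1/9 / 37/180 = 20/37

P(X = 2 | obs) = 20/37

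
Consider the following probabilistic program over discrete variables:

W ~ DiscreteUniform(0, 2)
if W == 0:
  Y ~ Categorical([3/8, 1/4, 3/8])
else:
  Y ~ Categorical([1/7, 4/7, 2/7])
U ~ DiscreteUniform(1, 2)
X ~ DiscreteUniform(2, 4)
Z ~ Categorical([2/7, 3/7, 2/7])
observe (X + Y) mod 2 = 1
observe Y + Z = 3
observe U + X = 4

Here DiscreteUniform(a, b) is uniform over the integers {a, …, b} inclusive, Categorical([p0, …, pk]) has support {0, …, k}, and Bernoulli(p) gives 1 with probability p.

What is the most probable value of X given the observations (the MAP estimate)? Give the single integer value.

Enumerate traces; 6 have nonzero weight after conditioning:
  (W=0, Y=1, U=2, X=2, Z=2) weight 1/252
  (W=0, Y=2, U=1, X=3, Z=1) weight 1/112
  (W=1, Y=1, U=2, X=2, Z=2) weight 4/441
  (W=1, Y=2, U=1, X=3, Z=1) weight 1/147
  (W=2, Y=1, U=2, X=2, Z=2) weight 4/441
  (W=2, Y=2, U=1, X=3, Z=1) weight 1/147
Group by X:
  weight(X=2) = 13/588
  weight(X=3) = 53/2352
Total weight = 13/588 + 53/2352 = 5/112
P(X=2 | obs) = 13/588 / 5/112 = 52/105
P(X=3 | obs) = 53/2352 / 5/112 = 53/105
argmax = 3

argmax_v P(X = v | obs) = 3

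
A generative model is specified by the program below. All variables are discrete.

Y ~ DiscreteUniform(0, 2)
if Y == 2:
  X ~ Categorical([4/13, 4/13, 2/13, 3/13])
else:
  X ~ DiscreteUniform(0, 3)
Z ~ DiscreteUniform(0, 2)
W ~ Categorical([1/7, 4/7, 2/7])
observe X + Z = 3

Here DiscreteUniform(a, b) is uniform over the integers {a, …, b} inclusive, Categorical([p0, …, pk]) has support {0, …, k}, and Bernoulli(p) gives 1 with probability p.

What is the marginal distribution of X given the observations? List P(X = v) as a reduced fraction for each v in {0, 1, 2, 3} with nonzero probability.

P(X=1) = 7/19, P(X=2) = 17/57, P(X=3) = 1/3

Enumerate traces; 27 have nonzero weight after conditioning:
  (Y=0, X=1, Z=2, W=0) weight 1/252
  (Y=0, X=1, Z=2, W=1) weight 1/63
  (Y=0, X=1, Z=2, W=2) weight 1/126
  (Y=0, X=2, Z=1, W=0) weight 1/252
  (Y=0, X=2, Z=1, W=1) weight 1/63
  (Y=0, X=2, Z=1, W=2) weight 1/126
  (Y=0, X=3, Z=0, W=0) weight 1/252
  (Y=0, X=3, Z=0, W=1) weight 1/63
  … 19 more
Group by X:
  weight(X=1) = 7/78
  weight(X=2) = 17/234
  weight(X=3) = 19/234
Total weight = 7/78 + 17/234 + 19/234 = 19/78
P(X=1 | obs) = 7/78 / 19/78 = 7/19
P(X=2 | obs) = 17/234 / 19/78 = 17/57
P(X=3 | obs) = 19/234 / 19/78 = 1/3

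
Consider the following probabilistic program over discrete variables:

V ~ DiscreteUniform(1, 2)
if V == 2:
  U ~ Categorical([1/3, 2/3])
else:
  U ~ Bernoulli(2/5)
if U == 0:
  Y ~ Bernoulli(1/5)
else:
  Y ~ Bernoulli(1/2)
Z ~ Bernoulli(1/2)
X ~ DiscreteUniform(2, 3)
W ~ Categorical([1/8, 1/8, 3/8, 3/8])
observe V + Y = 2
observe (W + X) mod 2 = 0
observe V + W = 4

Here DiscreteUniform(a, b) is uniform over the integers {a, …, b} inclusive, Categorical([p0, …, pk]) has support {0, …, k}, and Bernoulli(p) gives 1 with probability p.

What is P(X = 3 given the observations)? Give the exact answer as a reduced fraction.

Enumerate traces; 8 have nonzero weight after conditioning:
  (V=1, U=0, Y=1, Z=0, X=3, W=3) weight 9/1600
  (V=1, U=0, Y=1, Z=1, X=3, W=3) weight 9/1600
  (V=1, U=1, Y=1, Z=0, X=3, W=3) weight 3/320
  (V=1, U=1, Y=1, Z=1, X=3, W=3) weight 3/320
  (V=2, U=0, Y=0, Z=0, X=2, W=2) weight 1/80
  (V=2, U=0, Y=0, Z=1, X=2, W=2) weight 1/80
  (V=2, U=1, Y=0, Z=0, X=2, W=2) weight 1/64
  (V=2, U=1, Y=0, Z=1, X=2, W=2) weight 1/64
Group by X:
  weight(X=2) = 9/160
  weight(X=3) = 3/100
Total weight = 9/160 + 3/100 = 69/800
P(X=2 | obs) = 9/160 / 69/800 = 15/23
P(X=3 | obs) = 3/100 / 69/800 = 8/23

P(X = 3 | obs) = 8/23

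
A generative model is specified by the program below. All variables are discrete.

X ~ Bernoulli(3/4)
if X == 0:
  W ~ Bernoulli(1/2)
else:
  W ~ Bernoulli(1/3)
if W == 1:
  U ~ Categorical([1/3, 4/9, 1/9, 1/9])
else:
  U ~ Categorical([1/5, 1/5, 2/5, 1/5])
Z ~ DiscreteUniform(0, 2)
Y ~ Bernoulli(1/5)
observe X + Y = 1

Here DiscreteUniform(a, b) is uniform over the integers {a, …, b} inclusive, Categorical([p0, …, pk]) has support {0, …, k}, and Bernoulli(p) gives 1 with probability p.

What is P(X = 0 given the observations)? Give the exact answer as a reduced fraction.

P(X = 0 | obs) = 1/13

Enumerate traces; 48 have nonzero weight after conditioning:
  (X=0, W=0, U=0, Z=0, Y=1) weight 1/600
  (X=0, W=0, U=0, Z=1, Y=1) weight 1/600
  (X=0, W=0, U=0, Z=2, Y=1) weight 1/600
  (X=0, W=0, U=1, Z=0, Y=1) weight 1/600
  (X=0, W=0, U=1, Z=1, Y=1) weight 1/600
  (X=0, W=0, U=1, Z=2, Y=1) weight 1/600
  (X=0, W=0, U=2, Z=0, Y=1) weight 1/300
  (X=0, W=0, U=2, Z=1, Y=1) weight 1/300
  (X=1, W=0, U=0, Z=0, Y=0) weight 2/75
  … 39 more
Group by X:
  weight(X=0) = 1/20
  weight(X=1) = 3/5
Total weight = 1/20 + 3/5 = 13/20
P(X=0 | obs) = 1/20 / 13/20 = 1/13
P(X=1 | obs) = 3/5 / 13/20 = 12/13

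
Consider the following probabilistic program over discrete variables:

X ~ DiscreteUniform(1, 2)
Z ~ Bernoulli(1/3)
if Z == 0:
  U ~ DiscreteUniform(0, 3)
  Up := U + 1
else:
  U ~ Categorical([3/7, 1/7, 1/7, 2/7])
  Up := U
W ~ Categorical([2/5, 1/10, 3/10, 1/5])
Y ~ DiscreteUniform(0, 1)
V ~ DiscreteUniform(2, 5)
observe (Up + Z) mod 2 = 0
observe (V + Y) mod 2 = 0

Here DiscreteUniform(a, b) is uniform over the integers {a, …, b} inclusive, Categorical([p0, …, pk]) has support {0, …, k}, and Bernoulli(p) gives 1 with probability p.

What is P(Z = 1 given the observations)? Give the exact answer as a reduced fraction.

P(Z = 1 | obs) = 3/10

Enumerate traces; 128 have nonzero weight after conditioning:
  (X=1, Z=0, U=1, W=0, Y=0, V=2) weight 1/240
  (X=1, Z=0, U=1, W=0, Y=0, V=4) weight 1/240
  (X=1, Z=0, U=1, W=0, Y=1, V=3) weight 1/240
  (X=1, Z=0, U=1, W=0, Y=1, V=5) weight 1/240
  (X=1, Z=0, U=1, W=1, Y=0, V=2) weight 1/960
  (X=1, Z=0, U=1, W=1, Y=0, V=4) weight 1/960
  (X=1, Z=0, U=1, W=1, Y=1, V=3) weight 1/960
  (X=1, Z=0, U=1, W=1, Y=1, V=5) weight 1/960
  (X=1, Z=1, U=1, W=0, Y=0, V=2) weight 1/840
  … 119 more
Group by Z:
  weight(Z=0) = 1/6
  weight(Z=1) = 1/14
Total weight = 1/6 + 1/14 = 5/21
P(Z=0 | obs) = 1/6 / 5/21 = 7/10
P(Z=1 | obs) = 1/14 / 5/21 = 3/10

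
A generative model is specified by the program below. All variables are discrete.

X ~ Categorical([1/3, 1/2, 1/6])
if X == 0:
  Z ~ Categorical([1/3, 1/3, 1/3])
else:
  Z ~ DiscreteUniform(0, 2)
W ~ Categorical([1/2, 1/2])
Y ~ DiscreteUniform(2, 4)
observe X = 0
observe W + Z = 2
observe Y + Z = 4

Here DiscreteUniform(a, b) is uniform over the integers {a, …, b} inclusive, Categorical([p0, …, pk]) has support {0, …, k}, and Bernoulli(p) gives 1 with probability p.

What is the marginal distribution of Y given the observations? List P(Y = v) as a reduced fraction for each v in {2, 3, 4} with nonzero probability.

Enumerate traces; 2 have nonzero weight after conditioning:
  (X=0, Z=1, W=1, Y=3) weight 1/54
  (X=0, Z=2, W=0, Y=2) weight 1/54
Group by Y:
  weight(Y=2) = 1/54
  weight(Y=3) = 1/54
Total weight = 1/54 + 1/54 = 1/27
P(Y=2 | obs) = 1/54 / 1/27 = 1/2
P(Y=3 | obs) = 1/54 / 1/27 = 1/2

P(Y=2) = 1/2, P(Y=3) = 1/2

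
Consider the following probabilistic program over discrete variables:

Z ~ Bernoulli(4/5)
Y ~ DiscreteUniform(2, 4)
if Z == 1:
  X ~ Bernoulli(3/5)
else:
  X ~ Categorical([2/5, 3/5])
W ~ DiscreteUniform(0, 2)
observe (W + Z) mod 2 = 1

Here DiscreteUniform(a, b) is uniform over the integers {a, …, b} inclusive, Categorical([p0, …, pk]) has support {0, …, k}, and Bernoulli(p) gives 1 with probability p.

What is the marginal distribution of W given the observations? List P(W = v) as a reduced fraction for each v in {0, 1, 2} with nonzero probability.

Enumerate traces; 18 have nonzero weight after conditioning:
  (Z=0, Y=2, X=0, W=1) weight 2/225
  (Z=0, Y=2, X=1, W=1) weight 1/75
  (Z=0, Y=3, X=0, W=1) weight 2/225
  (Z=0, Y=3, X=1, W=1) weight 1/75
  (Z=0, Y=4, X=0, W=1) weight 2/225
  (Z=0, Y=4, X=1, W=1) weight 1/75
  (Z=1, Y=2, X=0, W=0) weight 8/225
  (Z=1, Y=2, X=0, W=2) weight 8/225
  … 10 more
Group by W:
  weight(W=0) = 4/15
  weight(W=1) = 1/15
  weight(W=2) = 4/15
Total weight = 4/15 + 1/15 + 4/15 = 3/5
P(W=0 | obs) = 4/15 / 3/5 = 4/9
P(W=1 | obs) = 1/15 / 3/5 = 1/9
P(W=2 | obs) = 4/15 / 3/5 = 4/9

P(W=0) = 4/9, P(W=1) = 1/9, P(W=2) = 4/9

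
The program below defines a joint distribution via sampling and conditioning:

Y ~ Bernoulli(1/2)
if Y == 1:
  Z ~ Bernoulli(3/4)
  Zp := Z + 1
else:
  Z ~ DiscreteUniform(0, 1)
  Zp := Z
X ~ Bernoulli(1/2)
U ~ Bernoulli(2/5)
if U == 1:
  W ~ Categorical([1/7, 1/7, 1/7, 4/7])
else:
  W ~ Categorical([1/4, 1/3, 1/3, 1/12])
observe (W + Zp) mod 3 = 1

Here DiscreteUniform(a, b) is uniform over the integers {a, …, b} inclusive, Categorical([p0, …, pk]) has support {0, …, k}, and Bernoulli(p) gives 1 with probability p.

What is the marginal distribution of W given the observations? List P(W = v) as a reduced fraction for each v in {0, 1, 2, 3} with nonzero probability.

Enumerate traces; 24 have nonzero weight after conditioning:
  (Y=0, Z=0, X=0, U=0, W=1) weight 1/40
  (Y=0, Z=0, X=0, U=1, W=1) weight 1/140
  (Y=0, Z=0, X=1, U=0, W=1) weight 1/40
  (Y=0, Z=0, X=1, U=1, W=1) weight 1/140
  (Y=0, Z=1, X=0, U=0, W=0) weight 3/160
  (Y=0, Z=1, X=0, U=0, W=3) weight 1/160
  (Y=0, Z=1, X=0, U=1, W=0) weight 1/140
  (Y=0, Z=1, X=0, U=1, W=3) weight 1/35
  (Y=1, Z=1, X=0, U=0, W=2) weight 3/80
  … 15 more
Group by W:
  weight(W=0) = 87/1120
  weight(W=1) = 9/140
  weight(W=2) = 27/280
  weight(W=3) = 117/1120
Total weight = 87/1120 + 9/140 + 27/280 + 117/1120 = 12/35
P(W=0 | obs) = 87/1120 / 12/35 = 29/128
P(W=1 | obs) = 9/140 / 12/35 = 3/16
P(W=2 | obs) = 27/280 / 12/35 = 9/32
P(W=3 | obs) = 117/1120 / 12/35 = 39/128

P(W=0) = 29/128, P(W=1) = 3/16, P(W=2) = 9/32, P(W=3) = 39/128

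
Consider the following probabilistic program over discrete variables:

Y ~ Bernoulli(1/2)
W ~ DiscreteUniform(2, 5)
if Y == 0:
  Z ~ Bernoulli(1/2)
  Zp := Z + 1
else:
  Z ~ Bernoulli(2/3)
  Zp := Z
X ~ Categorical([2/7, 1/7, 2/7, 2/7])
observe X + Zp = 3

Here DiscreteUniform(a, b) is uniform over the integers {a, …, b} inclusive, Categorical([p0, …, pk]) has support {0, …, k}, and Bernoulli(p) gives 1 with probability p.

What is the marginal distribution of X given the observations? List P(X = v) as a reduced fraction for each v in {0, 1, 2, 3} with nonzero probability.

Enumerate traces; 16 have nonzero weight after conditioning:
  (Y=0, W=2, Z=0, X=2) weight 1/56
  (Y=0, W=2, Z=1, X=1) weight 1/112
  (Y=0, W=3, Z=0, X=2) weight 1/56
  (Y=0, W=3, Z=1, X=1) weight 1/112
  (Y=0, W=4, Z=0, X=2) weight 1/56
  (Y=0, W=4, Z=1, X=1) weight 1/112
  (Y=0, W=5, Z=0, X=2) weight 1/56
  (Y=0, W=5, Z=1, X=1) weight 1/112
  (Y=1, W=2, Z=0, X=3) weight 1/84
  … 7 more
Group by X:
  weight(X=1) = 1/28
  weight(X=2) = 1/6
  weight(X=3) = 1/21
Total weight = 1/28 + 1/6 + 1/21 = 1/4
P(X=1 | obs) = 1/28 / 1/4 = 1/7
P(X=2 | obs) = 1/6 / 1/4 = 2/3
P(X=3 | obs) = 1/21 / 1/4 = 4/21

P(X=1) = 1/7, P(X=2) = 2/3, P(X=3) = 4/21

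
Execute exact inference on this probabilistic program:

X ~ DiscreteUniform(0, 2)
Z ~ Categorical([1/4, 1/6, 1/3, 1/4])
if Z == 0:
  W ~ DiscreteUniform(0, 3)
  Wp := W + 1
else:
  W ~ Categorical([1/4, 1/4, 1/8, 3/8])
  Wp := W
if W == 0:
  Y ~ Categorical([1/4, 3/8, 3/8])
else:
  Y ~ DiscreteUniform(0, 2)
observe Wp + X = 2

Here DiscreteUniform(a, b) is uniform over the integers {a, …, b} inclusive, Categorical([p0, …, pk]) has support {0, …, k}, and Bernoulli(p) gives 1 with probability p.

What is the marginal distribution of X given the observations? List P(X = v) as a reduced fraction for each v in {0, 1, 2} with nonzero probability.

Enumerate traces; 33 have nonzero weight after conditioning:
  (X=0, Z=0, W=1, Y=0) weight 1/144
  (X=0, Z=0, W=1, Y=1) weight 1/144
  (X=0, Z=0, W=1, Y=2) weight 1/144
  (X=0, Z=1, W=2, Y=0) weight 1/432
  (X=0, Z=1, W=2, Y=1) weight 1/432
  (X=0, Z=1, W=2, Y=2) weight 1/432
  (X=0, Z=2, W=2, Y=0) weight 1/216
  (X=0, Z=2, W=2, Y=1) weight 1/216
  (X=1, Z=0, W=0, Y=0) weight 1/192
  (X=2, Z=1, W=0, Y=0) weight 1/288
  … 23 more
Group by X:
  weight(X=0) = 5/96
  weight(X=1) = 1/12
  weight(X=2) = 1/16
Total weight = 5/96 + 1/12 + 1/16 = 19/96
P(X=0 | obs) = 5/96 / 19/96 = 5/19
P(X=1 | obs) = 1/12 / 19/96 = 8/19
P(X=2 | obs) = 1/16 / 19/96 = 6/19

P(X=0) = 5/19, P(X=1) = 8/19, P(X=2) = 6/19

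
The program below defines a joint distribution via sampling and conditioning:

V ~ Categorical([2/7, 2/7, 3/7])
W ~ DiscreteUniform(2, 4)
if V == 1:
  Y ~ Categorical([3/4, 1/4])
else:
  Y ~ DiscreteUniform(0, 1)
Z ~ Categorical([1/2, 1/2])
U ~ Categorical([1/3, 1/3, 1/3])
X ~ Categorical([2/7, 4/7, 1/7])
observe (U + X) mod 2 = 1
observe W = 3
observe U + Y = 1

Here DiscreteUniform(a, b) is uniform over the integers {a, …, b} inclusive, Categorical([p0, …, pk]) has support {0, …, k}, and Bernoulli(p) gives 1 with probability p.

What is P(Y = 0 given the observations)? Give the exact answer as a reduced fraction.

Enumerate traces; 18 have nonzero weight after conditioning:
  (V=0, W=3, Y=0, Z=0, U=1, X=0) weight 1/441
  (V=0, W=3, Y=0, Z=0, U=1, X=2) weight 1/882
  (V=0, W=3, Y=0, Z=1, U=1, X=0) weight 1/441
  (V=0, W=3, Y=0, Z=1, U=1, X=2) weight 1/882
  (V=0, W=3, Y=1, Z=0, U=0, X=1) weight 2/441
  (V=0, W=3, Y=1, Z=1, U=0, X=1) weight 2/441
  (V=1, W=3, Y=0, Z=0, U=1, X=0) weight 1/294
  (V=1, W=3, Y=0, Z=0, U=1, X=2) weight 1/588
  … 10 more
Group by Y:
  weight(Y=0) = 4/147
  weight(Y=1) = 4/147
Total weight = 4/147 + 4/147 = 8/147
P(Y=0 | obs) = 4/147 / 8/147 = 1/2
P(Y=1 | obs) = 4/147 / 8/147 = 1/2

P(Y = 0 | obs) = 1/2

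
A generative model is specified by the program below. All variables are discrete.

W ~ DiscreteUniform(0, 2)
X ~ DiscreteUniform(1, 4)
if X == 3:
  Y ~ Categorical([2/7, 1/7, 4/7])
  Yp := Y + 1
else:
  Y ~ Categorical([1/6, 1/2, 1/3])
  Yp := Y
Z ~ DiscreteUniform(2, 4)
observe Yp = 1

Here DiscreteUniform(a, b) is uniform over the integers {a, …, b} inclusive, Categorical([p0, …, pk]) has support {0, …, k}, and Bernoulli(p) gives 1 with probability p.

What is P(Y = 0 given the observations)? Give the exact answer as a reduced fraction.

P(Y = 0 | obs) = 4/25

Enumerate traces; 36 have nonzero weight after conditioning:
  (W=0, X=1, Y=1, Z=2) weight 1/72
  (W=0, X=1, Y=1, Z=3) weight 1/72
  (W=0, X=1, Y=1, Z=4) weight 1/72
  (W=0, X=2, Y=1, Z=2) weight 1/72
  (W=0, X=2, Y=1, Z=3) weight 1/72
  (W=0, X=2, Y=1, Z=4) weight 1/72
  (W=0, X=3, Y=0, Z=2) weight 1/126
  (W=0, X=3, Y=0, Z=3) weight 1/126
  … 28 more
Group by Y:
  weight(Y=0) = 1/14
  weight(Y=1) = 3/8
Total weight = 1/14 + 3/8 = 25/56
P(Y=0 | obs) = 1/14 / 25/56 = 4/25
P(Y=1 | obs) = 3/8 / 25/56 = 21/25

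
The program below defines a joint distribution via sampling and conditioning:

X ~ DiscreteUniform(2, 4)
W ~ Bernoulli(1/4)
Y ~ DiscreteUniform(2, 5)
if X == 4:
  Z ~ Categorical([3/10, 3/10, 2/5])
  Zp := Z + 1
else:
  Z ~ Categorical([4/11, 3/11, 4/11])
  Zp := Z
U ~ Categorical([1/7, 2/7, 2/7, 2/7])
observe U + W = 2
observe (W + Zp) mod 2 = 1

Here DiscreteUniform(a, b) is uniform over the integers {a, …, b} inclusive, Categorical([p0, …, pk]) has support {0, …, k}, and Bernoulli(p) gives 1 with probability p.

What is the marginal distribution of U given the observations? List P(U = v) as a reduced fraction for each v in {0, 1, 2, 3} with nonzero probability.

P(U=1) = 193/604, P(U=2) = 411/604

Enumerate traces; 36 have nonzero weight after conditioning:
  (X=2, W=0, Y=2, Z=1, U=2) weight 3/616
  (X=2, W=0, Y=3, Z=1, U=2) weight 3/616
  (X=2, W=0, Y=4, Z=1, U=2) weight 3/616
  (X=2, W=0, Y=5, Z=1, U=2) weight 3/616
  (X=2, W=1, Y=2, Z=0, U=1) weight 1/462
  (X=2, W=1, Y=2, Z=2, U=1) weight 1/462
  (X=2, W=1, Y=3, Z=0, U=1) weight 1/462
  (X=2, W=1, Y=3, Z=2, U=1) weight 1/462
  … 28 more
Group by U:
  weight(U=1) = 193/4620
  weight(U=2) = 137/1540
Total weight = 193/4620 + 137/1540 = 151/1155
P(U=1 | obs) = 193/4620 / 151/1155 = 193/604
P(U=2 | obs) = 137/1540 / 151/1155 = 411/604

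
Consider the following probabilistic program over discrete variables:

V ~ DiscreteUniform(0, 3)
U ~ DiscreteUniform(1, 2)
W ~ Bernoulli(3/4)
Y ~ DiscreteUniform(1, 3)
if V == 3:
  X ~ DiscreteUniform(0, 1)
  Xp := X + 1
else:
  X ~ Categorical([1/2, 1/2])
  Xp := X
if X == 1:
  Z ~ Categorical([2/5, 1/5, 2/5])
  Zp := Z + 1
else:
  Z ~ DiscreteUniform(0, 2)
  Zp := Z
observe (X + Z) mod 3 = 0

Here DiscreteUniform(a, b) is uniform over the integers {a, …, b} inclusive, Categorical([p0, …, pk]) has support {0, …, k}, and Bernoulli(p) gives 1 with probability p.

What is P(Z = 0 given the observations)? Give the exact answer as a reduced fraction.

P(Z = 0 | obs) = 5/11

Enumerate traces; 96 have nonzero weight after conditioning:
  (V=0, U=1, W=0, Y=1, X=0, Z=0) weight 1/576
  (V=0, U=1, W=0, Y=1, X=1, Z=2) weight 1/480
  (V=0, U=1, W=0, Y=2, X=0, Z=0) weight 1/576
  (V=0, U=1, W=0, Y=2, X=1, Z=2) weight 1/480
  (V=0, U=1, W=0, Y=3, X=0, Z=0) weight 1/576
  (V=0, U=1, W=0, Y=3, X=1, Z=2) weight 1/480
  (V=0, U=1, W=1, Y=1, X=0, Z=0) weight 1/192
  (V=0, U=1, W=1, Y=1, X=1, Z=2) weight 1/160
  … 88 more
Group by Z:
  weight(Z=0) = 1/6
  weight(Z=2) = 1/5
Total weight = 1/6 + 1/5 = 11/30
P(Z=0 | obs) = 1/6 / 11/30 = 5/11
P(Z=2 | obs) = 1/5 / 11/30 = 6/11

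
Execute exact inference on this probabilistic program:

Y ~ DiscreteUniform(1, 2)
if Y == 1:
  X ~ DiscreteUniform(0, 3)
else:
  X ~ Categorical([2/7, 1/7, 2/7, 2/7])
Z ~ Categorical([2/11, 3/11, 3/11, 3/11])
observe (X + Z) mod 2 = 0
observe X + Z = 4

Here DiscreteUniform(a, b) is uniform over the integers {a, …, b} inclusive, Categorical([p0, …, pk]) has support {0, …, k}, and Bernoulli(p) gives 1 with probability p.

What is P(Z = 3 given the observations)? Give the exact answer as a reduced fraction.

P(Z = 3 | obs) = 11/41

Enumerate traces; 6 have nonzero weight after conditioning:
  (Y=1, X=1, Z=3) weight 3/88
  (Y=1, X=2, Z=2) weight 3/88
  (Y=1, X=3, Z=1) weight 3/88
  (Y=2, X=1, Z=3) weight 3/154
  (Y=2, X=2, Z=2) weight 3/77
  (Y=2, X=3, Z=1) weight 3/77
Group by Z:
  weight(Z=1) = 45/616
  weight(Z=2) = 45/616
  weight(Z=3) = 3/56
Total weight = 45/616 + 45/616 + 3/56 = 123/616
P(Z=1 | obs) = 45/616 / 123/616 = 15/41
P(Z=2 | obs) = 45/616 / 123/616 = 15/41
P(Z=3 | obs) = 3/56 / 123/616 = 11/41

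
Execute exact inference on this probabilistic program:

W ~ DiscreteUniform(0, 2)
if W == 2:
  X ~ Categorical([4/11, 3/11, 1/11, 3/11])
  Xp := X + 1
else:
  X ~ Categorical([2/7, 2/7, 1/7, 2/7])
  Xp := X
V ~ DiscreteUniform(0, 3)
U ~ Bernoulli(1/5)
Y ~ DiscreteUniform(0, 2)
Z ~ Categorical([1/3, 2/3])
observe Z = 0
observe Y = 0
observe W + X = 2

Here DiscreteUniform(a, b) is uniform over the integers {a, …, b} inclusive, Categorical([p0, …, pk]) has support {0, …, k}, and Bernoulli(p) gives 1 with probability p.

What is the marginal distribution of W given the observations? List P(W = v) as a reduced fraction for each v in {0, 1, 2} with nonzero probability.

Enumerate traces; 24 have nonzero weight after conditioning:
  (W=0, X=2, V=0, U=0, Y=0, Z=0) weight 1/945
  (W=0, X=2, V=0, U=1, Y=0, Z=0) weight 1/3780
  (W=0, X=2, V=1, U=0, Y=0, Z=0) weight 1/945
  (W=0, X=2, V=1, U=1, Y=0, Z=0) weight 1/3780
  (W=0, X=2, V=2, U=0, Y=0, Z=0) weight 1/945
  (W=0, X=2, V=2, U=1, Y=0, Z=0) weight 1/3780
  (W=0, X=2, V=3, U=0, Y=0, Z=0) weight 1/945
  (W=0, X=2, V=3, U=1, Y=0, Z=0) weight 1/3780
  (W=1, X=1, V=0, U=0, Y=0, Z=0) weight 2/945
  (W=2, X=0, V=0, U=0, Y=0, Z=0) weight 4/1485
  … 14 more
Group by W:
  weight(W=0) = 1/189
  weight(W=1) = 2/189
  weight(W=2) = 4/297
Total weight = 1/189 + 2/189 + 4/297 = 61/2079
P(W=0 | obs) = 1/189 / 61/2079 = 11/61
P(W=1 | obs) = 2/189 / 61/2079 = 22/61
P(W=2 | obs) = 4/297 / 61/2079 = 28/61

P(W=0) = 11/61, P(W=1) = 22/61, P(W=2) = 28/61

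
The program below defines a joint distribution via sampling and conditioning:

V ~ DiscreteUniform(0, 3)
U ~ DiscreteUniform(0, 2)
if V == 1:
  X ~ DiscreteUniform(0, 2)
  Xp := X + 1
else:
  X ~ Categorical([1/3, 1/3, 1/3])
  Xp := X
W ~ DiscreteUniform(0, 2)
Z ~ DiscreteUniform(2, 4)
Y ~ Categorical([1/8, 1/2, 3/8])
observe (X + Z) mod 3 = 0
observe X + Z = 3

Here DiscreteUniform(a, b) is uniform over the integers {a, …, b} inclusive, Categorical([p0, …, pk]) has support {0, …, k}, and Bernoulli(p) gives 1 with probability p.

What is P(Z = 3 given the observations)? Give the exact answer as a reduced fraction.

P(Z = 3 | obs) = 1/2

Enumerate traces; 216 have nonzero weight after conditioning:
  (V=0, U=0, X=0, W=0, Z=3, Y=0) weight 1/2592
  (V=0, U=0, X=0, W=0, Z=3, Y=1) weight 1/648
  (V=0, U=0, X=0, W=0, Z=3, Y=2) weight 1/864
  (V=0, U=0, X=0, W=1, Z=3, Y=0) weight 1/2592
  (V=0, U=0, X=0, W=1, Z=3, Y=1) weight 1/648
  (V=0, U=0, X=0, W=1, Z=3, Y=2) weight 1/864
  (V=0, U=0, X=0, W=2, Z=3, Y=0) weight 1/2592
  (V=0, U=0, X=0, W=2, Z=3, Y=1) weight 1/648
  (V=0, U=0, X=1, W=0, Z=2, Y=0) weight 1/2592
  … 207 more
Group by Z:
  weight(Z=2) = 1/9
  weight(Z=3) = 1/9
Total weight = 1/9 + 1/9 = 2/9
P(Z=2 | obs) = 1/9 / 2/9 = 1/2
P(Z=3 | obs) = 1/9 / 2/9 = 1/2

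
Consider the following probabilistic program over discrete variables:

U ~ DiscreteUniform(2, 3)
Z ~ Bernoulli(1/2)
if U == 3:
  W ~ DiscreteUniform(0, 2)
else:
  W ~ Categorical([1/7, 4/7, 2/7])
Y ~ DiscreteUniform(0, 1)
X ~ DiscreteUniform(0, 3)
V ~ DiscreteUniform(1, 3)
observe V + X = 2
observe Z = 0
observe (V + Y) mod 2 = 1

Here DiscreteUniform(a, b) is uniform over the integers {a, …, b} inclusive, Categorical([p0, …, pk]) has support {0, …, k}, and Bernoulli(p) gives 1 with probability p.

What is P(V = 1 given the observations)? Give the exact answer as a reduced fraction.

P(V = 1 | obs) = 1/2

Enumerate traces; 12 have nonzero weight after conditioning:
  (U=2, Z=0, W=0, Y=0, X=1, V=1) weight 1/672
  (U=2, Z=0, W=0, Y=1, X=0, V=2) weight 1/672
  (U=2, Z=0, W=1, Y=0, X=1, V=1) weight 1/168
  (U=2, Z=0, W=1, Y=1, X=0, V=2) weight 1/168
  (U=2, Z=0, W=2, Y=0, X=1, V=1) weight 1/336
  (U=2, Z=0, W=2, Y=1, X=0, V=2) weight 1/336
  (U=3, Z=0, W=0, Y=0, X=1, V=1) weight 1/288
  (U=3, Z=0, W=0, Y=1, X=0, V=2) weight 1/288
  … 4 more
Group by V:
  weight(V=1) = 1/48
  weight(V=2) = 1/48
Total weight = 1/48 + 1/48 = 1/24
P(V=1 | obs) = 1/48 / 1/24 = 1/2
P(V=2 | obs) = 1/48 / 1/24 = 1/2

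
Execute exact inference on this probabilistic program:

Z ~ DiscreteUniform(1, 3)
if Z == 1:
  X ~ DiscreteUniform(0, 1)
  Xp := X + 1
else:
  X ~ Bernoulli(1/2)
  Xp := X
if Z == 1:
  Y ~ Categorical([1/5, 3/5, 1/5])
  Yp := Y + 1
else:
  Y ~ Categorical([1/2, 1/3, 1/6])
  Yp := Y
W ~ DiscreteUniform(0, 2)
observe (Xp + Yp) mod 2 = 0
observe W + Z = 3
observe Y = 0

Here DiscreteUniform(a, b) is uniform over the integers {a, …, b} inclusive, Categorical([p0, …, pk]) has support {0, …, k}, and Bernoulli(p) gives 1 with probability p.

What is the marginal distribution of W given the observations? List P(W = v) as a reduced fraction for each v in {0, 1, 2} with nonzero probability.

Enumerate traces; 3 have nonzero weight after conditioning:
  (Z=1, X=0, Y=0, W=2) weight 1/90
  (Z=2, X=0, Y=0, W=1) weight 1/36
  (Z=3, X=0, Y=0, W=0) weight 1/36
Group by W:
  weight(W=0) = 1/36
  weight(W=1) = 1/36
  weight(W=2) = 1/90
Total weight = 1/36 + 1/36 + 1/90 = 1/15
P(W=0 | obs) = 1/36 / 1/15 = 5/12
P(W=1 | obs) = 1/36 / 1/15 = 5/12
P(W=2 | obs) = 1/90 / 1/15 = 1/6

P(W=0) = 5/12, P(W=1) = 5/12, P(W=2) = 1/6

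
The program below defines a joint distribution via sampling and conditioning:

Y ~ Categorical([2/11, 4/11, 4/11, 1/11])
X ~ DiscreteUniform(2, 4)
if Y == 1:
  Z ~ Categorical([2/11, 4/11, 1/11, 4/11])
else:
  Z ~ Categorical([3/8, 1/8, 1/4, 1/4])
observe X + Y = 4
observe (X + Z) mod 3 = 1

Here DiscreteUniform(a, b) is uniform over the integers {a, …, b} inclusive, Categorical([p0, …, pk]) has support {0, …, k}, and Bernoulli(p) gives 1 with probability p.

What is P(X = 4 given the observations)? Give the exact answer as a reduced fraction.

P(X = 4 | obs) = 55/163

Enumerate traces; 4 have nonzero weight after conditioning:
  (Y=0, X=4, Z=0) weight 1/44
  (Y=0, X=4, Z=3) weight 1/66
  (Y=1, X=3, Z=1) weight 16/363
  (Y=2, X=2, Z=2) weight 1/33
Group by X:
  weight(X=2) = 1/33
  weight(X=3) = 16/363
  weight(X=4) = 5/132
Total weight = 1/33 + 16/363 + 5/132 = 163/1452
P(X=2 | obs) = 1/33 / 163/1452 = 44/163
P(X=3 | obs) = 16/363 / 163/1452 = 64/163
P(X=4 | obs) = 5/132 / 163/1452 = 55/163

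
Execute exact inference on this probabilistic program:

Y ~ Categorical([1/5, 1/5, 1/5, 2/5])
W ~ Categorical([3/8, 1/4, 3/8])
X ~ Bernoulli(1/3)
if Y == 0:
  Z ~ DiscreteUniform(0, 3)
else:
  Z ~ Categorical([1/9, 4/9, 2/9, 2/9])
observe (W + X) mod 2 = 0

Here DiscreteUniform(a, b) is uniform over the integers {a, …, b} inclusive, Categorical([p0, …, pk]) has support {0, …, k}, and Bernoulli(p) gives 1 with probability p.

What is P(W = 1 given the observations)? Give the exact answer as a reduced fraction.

P(W = 1 | obs) = 1/7

Enumerate traces; 48 have nonzero weight after conditioning:
  (Y=0, W=0, X=0, Z=0) weight 1/80
  (Y=0, W=0, X=0, Z=1) weight 1/80
  (Y=0, W=0, X=0, Z=2) weight 1/80
  (Y=0, W=0, X=0, Z=3) weight 1/80
  (Y=0, W=1, X=1, Z=0) weight 1/240
  (Y=0, W=1, X=1, Z=1) weight 1/240
  (Y=0, W=1, X=1, Z=2) weight 1/240
  (Y=0, W=1, X=1, Z=3) weight 1/240
  (Y=0, W=2, X=0, Z=0) weight 1/80
  … 39 more
Group by W:
  weight(W=0) = 1/4
  weight(W=1) = 1/12
  weight(W=2) = 1/4
Total weight = 1/4 + 1/12 + 1/4 = 7/12
P(W=0 | obs) = 1/4 / 7/12 = 3/7
P(W=1 | obs) = 1/12 / 7/12 = 1/7
P(W=2 | obs) = 1/4 / 7/12 = 3/7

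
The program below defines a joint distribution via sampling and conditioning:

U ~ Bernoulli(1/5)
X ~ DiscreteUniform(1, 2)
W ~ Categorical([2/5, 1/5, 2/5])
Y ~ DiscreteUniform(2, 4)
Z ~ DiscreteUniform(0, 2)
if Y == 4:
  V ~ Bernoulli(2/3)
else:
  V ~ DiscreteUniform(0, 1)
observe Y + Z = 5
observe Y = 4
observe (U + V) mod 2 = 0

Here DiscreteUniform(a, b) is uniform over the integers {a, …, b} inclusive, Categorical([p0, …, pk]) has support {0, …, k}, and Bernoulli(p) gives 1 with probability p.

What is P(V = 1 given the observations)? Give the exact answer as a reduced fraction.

Enumerate traces; 12 have nonzero weight after conditioning:
  (U=0, X=1, W=0, Y=4, Z=1, V=0) weight 4/675
  (U=0, X=1, W=1, Y=4, Z=1, V=0) weight 2/675
  (U=0, X=1, W=2, Y=4, Z=1, V=0) weight 4/675
  (U=0, X=2, W=0, Y=4, Z=1, V=0) weight 4/675
  (U=0, X=2, W=1, Y=4, Z=1, V=0) weight 2/675
  (U=0, X=2, W=2, Y=4, Z=1, V=0) weight 4/675
  (U=1, X=1, W=0, Y=4, Z=1, V=1) weight 2/675
  (U=1, X=1, W=1, Y=4, Z=1, V=1) weight 1/675
  … 4 more
Group by V:
  weight(V=0) = 4/135
  weight(V=1) = 2/135
Total weight = 4/135 + 2/135 = 2/45
P(V=0 | obs) = 4/135 / 2/45 = 2/3
P(V=1 | obs) = 2/135 / 2/45 = 1/3

P(V = 1 | obs) = 1/3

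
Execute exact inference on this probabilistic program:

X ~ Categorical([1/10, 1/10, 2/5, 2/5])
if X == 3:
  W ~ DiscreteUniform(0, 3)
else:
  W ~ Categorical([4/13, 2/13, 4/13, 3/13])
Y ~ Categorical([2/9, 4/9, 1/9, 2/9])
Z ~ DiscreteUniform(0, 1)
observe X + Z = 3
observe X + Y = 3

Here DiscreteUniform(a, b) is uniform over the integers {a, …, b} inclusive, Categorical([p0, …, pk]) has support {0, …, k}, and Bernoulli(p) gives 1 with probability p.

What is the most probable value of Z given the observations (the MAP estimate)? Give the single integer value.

Enumerate traces; 8 have nonzero weight after conditioning:
  (X=2, W=0, Y=1, Z=1) weight 16/585
  (X=2, W=1, Y=1, Z=1) weight 8/585
  (X=2, W=2, Y=1, Z=1) weight 16/585
  (X=2, W=3, Y=1, Z=1) weight 4/195
  (X=3, W=0, Y=0, Z=0) weight 1/90
  (X=3, W=1, Y=0, Z=0) weight 1/90
  (X=3, W=2, Y=0, Z=0) weight 1/90
  (X=3, W=3, Y=0, Z=0) weight 1/90
Group by Z:
  weight(Z=0) = 2/45
  weight(Z=1) = 4/45
Total weight = 2/45 + 4/45 = 2/15
P(Z=0 | obs) = 2/45 / 2/15 = 1/3
P(Z=1 | obs) = 4/45 / 2/15 = 2/3
argmax = 1

argmax_v P(Z = v | obs) = 1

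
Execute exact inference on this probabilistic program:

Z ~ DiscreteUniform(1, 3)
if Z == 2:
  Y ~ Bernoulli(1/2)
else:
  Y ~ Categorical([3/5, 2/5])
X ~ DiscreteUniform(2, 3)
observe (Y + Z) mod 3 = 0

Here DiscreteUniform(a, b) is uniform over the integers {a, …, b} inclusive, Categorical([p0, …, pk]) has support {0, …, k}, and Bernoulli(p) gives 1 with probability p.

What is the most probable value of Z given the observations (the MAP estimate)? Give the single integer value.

Enumerate traces; 4 have nonzero weight after conditioning:
  (Z=2, Y=1, X=2) weight 1/12
  (Z=2, Y=1, X=3) weight 1/12
  (Z=3, Y=0, X=2) weight 1/10
  (Z=3, Y=0, X=3) weight 1/10
Group by Z:
  weight(Z=2) = 1/6
  weight(Z=3) = 1/5
Total weight = 1/6 + 1/5 = 11/30
P(Z=2 | obs) = 1/6 / 11/30 = 5/11
P(Z=3 | obs) = 1/5 / 11/30 = 6/11
argmax = 3

argmax_v P(Z = v | obs) = 3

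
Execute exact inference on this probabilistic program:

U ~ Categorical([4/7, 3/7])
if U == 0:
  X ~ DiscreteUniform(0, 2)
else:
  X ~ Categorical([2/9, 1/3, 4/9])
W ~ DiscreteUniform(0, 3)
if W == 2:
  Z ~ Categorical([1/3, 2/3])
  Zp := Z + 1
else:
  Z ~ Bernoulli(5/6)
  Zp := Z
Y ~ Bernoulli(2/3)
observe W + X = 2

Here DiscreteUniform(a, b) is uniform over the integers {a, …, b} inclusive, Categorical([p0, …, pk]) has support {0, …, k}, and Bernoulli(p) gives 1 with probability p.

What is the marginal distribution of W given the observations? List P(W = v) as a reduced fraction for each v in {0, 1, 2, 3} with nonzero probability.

P(W=0) = 8/21, P(W=1) = 1/3, P(W=2) = 2/7

Enumerate traces; 24 have nonzero weight after conditioning:
  (U=0, X=0, W=2, Z=0, Y=0) weight 1/189
  (U=0, X=0, W=2, Z=0, Y=1) weight 2/189
  (U=0, X=0, W=2, Z=1, Y=0) weight 2/189
  (U=0, X=0, W=2, Z=1, Y=1) weight 4/189
  (U=0, X=1, W=1, Z=0, Y=0) weight 1/378
  (U=0, X=1, W=1, Z=0, Y=1) weight 1/189
  (U=0, X=1, W=1, Z=1, Y=0) weight 5/378
  (U=0, X=1, W=1, Z=1, Y=1) weight 5/189
  (U=0, X=2, W=0, Z=0, Y=0) weight 1/378
  … 15 more
Group by W:
  weight(W=0) = 2/21
  weight(W=1) = 1/12
  weight(W=2) = 1/14
Total weight = 2/21 + 1/12 + 1/14 = 1/4
P(W=0 | obs) = 2/21 / 1/4 = 8/21
P(W=1 | obs) = 1/12 / 1/4 = 1/3
P(W=2 | obs) = 1/14 / 1/4 = 2/7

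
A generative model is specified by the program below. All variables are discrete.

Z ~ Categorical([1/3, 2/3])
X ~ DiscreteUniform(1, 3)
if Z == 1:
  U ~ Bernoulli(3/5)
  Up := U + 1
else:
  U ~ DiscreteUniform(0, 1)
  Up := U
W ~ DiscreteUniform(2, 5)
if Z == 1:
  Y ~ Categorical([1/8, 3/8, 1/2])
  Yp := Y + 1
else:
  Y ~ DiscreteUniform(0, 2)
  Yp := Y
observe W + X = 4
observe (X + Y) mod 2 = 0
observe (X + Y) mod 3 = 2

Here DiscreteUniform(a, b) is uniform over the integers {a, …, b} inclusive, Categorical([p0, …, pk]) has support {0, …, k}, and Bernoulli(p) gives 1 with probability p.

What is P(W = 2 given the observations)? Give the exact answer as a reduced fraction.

Enumerate traces; 8 have nonzero weight after conditioning:
  (Z=0, X=1, U=0, W=3, Y=1) weight 1/216
  (Z=0, X=1, U=1, W=3, Y=1) weight 1/216
  (Z=0, X=2, U=0, W=2, Y=0) weight 1/216
  (Z=0, X=2, U=1, W=2, Y=0) weight 1/216
  (Z=1, X=1, U=0, W=3, Y=1) weight 1/120
  (Z=1, X=1, U=1, W=3, Y=1) weight 1/80
  (Z=1, X=2, U=0, W=2, Y=0) weight 1/360
  (Z=1, X=2, U=1, W=2, Y=0) weight 1/240
Group by W:
  weight(W=2) = 7/432
  weight(W=3) = 13/432
Total weight = 7/432 + 13/432 = 5/108
P(W=2 | obs) = 7/432 / 5/108 = 7/20
P(W=3 | obs) = 13/432 / 5/108 = 13/20

P(W = 2 | obs) = 7/20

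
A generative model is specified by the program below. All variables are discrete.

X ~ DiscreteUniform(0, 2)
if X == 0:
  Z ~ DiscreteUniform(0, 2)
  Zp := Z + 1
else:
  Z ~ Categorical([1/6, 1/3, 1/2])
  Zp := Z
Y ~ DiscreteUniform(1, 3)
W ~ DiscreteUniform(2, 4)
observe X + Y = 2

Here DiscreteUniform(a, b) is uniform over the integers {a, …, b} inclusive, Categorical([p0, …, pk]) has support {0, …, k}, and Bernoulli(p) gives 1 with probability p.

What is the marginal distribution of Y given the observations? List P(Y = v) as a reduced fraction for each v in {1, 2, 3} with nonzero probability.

Enumerate traces; 18 have nonzero weight after conditioning:
  (X=0, Z=0, Y=2, W=2) weight 1/81
  (X=0, Z=0, Y=2, W=3) weight 1/81
  (X=0, Z=0, Y=2, W=4) weight 1/81
  (X=0, Z=1, Y=2, W=2) weight 1/81
  (X=0, Z=1, Y=2, W=3) weight 1/81
  (X=0, Z=1, Y=2, W=4) weight 1/81
  (X=0, Z=2, Y=2, W=2) weight 1/81
  (X=0, Z=2, Y=2, W=3) weight 1/81
  (X=1, Z=0, Y=1, W=2) weight 1/162
  … 9 more
Group by Y:
  weight(Y=1) = 1/9
  weight(Y=2) = 1/9
Total weight = 1/9 + 1/9 = 2/9
P(Y=1 | obs) = 1/9 / 2/9 = 1/2
P(Y=2 | obs) = 1/9 / 2/9 = 1/2

P(Y=1) = 1/2, P(Y=2) = 1/2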